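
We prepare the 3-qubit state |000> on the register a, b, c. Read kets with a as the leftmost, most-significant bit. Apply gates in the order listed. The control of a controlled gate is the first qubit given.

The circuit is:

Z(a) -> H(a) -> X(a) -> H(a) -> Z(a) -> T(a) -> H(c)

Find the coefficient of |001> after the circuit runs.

The amplitude on |001> is sqrt(2)/2. Key observation: gates 2-5 undo each other exactly, leaving only the rest of the circuit to track.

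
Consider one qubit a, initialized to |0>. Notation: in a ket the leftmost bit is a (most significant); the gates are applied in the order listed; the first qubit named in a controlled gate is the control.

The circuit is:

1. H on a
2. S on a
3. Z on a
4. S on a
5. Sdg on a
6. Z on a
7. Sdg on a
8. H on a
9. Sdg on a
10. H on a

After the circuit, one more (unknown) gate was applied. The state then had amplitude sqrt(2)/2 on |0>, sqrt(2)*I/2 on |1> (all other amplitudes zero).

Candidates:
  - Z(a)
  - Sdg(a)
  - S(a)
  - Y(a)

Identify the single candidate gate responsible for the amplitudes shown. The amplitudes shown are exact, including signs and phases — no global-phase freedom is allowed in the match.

It was S(a) that produced the state shown. Key observation: gates 2-7 undo each other exactly, leaving only the rest of the circuit to track.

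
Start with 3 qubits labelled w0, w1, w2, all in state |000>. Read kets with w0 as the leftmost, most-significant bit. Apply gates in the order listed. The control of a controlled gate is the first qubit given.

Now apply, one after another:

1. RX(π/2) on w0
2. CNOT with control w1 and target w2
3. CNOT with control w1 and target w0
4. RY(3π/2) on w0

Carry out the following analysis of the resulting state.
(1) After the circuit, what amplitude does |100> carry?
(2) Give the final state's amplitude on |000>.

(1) |100> carries amplitude 1/2 + I/2 in the final state.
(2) |000> carries amplitude -1/2 + I/2 in the final state.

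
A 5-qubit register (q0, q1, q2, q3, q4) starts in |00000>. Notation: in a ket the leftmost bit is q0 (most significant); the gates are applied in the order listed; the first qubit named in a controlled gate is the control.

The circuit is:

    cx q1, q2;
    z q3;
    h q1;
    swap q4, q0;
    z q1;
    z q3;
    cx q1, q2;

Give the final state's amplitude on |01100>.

|01100> carries amplitude -sqrt(2)/2 in the final state.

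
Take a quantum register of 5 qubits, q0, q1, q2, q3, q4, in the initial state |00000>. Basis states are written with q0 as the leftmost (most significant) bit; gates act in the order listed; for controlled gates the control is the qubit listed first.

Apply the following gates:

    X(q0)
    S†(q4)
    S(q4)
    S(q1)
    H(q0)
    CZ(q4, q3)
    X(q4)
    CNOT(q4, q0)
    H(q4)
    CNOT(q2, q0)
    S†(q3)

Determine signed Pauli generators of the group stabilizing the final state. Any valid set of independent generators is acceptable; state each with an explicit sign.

The stabilizer group can be generated by -XIIII, -IIIIX, +IZIII, +IIZII, +IIIZI, among other valid generating sets.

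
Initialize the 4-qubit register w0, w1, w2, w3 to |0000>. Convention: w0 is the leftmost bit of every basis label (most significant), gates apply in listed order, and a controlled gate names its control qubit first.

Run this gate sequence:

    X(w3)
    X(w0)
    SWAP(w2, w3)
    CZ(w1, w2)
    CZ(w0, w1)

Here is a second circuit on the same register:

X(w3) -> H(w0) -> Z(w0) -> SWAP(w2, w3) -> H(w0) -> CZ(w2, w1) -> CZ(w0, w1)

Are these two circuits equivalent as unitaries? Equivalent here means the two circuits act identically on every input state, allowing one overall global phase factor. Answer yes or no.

Yes — the two circuits implement the same unitary up to a global phase.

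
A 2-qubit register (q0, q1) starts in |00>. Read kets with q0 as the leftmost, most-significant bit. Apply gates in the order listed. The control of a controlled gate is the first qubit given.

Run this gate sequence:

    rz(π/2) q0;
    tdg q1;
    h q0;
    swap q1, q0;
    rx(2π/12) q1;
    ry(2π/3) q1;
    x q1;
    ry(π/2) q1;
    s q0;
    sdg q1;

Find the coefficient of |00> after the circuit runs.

The amplitude on |00> is (-3*sqrt(2) - sqrt(6) - sqrt(6)*I + 3*sqrt(2)*I)*exp(3*I*pi/4)/8.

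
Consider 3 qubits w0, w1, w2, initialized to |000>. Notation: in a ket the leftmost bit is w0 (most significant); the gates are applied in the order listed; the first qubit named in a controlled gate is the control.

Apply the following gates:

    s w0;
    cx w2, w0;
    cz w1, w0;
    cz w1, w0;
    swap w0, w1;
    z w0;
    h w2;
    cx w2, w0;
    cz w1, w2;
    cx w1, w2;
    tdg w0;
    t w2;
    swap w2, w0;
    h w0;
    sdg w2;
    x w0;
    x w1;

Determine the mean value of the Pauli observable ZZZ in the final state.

The expectation value of ZZZ is 0.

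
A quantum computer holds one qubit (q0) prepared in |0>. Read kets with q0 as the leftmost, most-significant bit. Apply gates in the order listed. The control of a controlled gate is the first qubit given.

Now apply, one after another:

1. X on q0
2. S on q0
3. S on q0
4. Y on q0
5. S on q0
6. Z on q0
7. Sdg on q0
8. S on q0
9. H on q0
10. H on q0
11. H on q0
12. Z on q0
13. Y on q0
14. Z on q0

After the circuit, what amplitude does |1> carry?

The amplitude on |1> is sqrt(2)/2.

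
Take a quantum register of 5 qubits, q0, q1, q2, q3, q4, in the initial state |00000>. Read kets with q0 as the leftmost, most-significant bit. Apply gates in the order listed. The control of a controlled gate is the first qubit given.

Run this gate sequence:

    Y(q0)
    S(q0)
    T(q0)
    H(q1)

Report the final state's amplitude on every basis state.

After the circuit, the state carries amplitude -sqrt(2)*exp(I*pi/4)/2 on |10000>, -sqrt(2)*exp(I*pi/4)/2 on |11000>, and 0 on every other basis state.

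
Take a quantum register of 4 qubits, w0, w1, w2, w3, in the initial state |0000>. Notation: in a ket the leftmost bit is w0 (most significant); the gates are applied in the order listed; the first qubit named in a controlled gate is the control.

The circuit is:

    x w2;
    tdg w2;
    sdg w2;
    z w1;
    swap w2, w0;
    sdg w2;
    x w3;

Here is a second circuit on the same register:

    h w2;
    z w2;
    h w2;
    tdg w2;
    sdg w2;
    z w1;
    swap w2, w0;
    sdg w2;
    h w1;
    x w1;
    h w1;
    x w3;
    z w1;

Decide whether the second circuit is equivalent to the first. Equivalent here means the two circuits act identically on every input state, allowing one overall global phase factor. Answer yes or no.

Yes — the two circuits implement the same unitary up to a global phase.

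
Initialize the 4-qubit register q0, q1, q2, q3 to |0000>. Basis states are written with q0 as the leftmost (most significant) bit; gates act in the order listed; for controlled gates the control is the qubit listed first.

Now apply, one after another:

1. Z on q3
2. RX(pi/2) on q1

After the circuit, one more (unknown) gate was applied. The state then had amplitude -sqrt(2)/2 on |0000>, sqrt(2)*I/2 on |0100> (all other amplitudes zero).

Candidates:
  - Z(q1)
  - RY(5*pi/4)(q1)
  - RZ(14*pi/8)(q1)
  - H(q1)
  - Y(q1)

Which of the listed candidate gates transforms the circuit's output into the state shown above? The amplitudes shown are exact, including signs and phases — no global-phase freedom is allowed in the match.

The applied gate was Y(q1).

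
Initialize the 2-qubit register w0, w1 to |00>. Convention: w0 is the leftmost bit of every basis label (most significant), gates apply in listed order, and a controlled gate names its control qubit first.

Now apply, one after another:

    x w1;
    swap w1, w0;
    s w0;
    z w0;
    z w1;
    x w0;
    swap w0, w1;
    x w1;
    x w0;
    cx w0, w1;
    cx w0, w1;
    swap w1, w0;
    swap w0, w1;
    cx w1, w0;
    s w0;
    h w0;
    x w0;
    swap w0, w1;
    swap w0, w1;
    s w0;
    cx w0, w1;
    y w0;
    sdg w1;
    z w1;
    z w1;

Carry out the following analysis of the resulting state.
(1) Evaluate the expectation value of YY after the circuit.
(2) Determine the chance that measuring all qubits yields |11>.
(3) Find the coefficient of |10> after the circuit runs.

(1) The expectation value of YY is -1. Key observation: steps 18-19 multiply out to the identity, so the circuit reduces to the remaining gates.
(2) The probability of measuring |11> is 1/2.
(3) |10> carries amplitude 0 in the final state.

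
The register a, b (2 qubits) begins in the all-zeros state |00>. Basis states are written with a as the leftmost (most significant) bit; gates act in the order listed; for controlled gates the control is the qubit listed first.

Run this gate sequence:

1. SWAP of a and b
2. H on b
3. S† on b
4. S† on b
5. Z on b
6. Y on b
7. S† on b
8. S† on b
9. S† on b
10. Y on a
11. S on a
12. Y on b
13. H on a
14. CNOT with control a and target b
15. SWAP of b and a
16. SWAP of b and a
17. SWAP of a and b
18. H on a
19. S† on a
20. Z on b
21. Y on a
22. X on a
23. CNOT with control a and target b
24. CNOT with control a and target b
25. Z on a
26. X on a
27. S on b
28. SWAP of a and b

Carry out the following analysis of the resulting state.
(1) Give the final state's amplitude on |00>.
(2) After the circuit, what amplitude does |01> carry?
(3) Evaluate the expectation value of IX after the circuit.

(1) The final state's coefficient on |00> equals sqrt(2)*(1 - I)/4. Key observation: the block from step 15 through step 16 cancels to the identity and can be dropped.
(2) The amplitude on |01> is sqrt(2)*(1 - I)/4.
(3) The expectation value of IX is 0.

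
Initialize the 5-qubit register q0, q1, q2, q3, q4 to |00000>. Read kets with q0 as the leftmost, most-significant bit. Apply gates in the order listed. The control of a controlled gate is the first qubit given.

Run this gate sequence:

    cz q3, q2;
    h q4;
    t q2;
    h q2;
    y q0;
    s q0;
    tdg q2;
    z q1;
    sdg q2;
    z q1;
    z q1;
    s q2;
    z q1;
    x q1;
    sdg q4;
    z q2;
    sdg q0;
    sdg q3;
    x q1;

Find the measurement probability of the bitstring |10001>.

The probability of measuring |10001> is 1/4.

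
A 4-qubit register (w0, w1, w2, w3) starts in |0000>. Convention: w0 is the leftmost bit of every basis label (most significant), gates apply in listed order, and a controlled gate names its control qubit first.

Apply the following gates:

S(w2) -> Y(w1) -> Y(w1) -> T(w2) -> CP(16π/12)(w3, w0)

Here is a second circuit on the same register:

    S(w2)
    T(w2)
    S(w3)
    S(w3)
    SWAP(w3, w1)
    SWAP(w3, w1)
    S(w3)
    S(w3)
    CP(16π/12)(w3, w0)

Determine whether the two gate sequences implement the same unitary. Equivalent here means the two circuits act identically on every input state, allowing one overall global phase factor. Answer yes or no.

Yes, they are equivalent — the unitaries differ by at most a global phase.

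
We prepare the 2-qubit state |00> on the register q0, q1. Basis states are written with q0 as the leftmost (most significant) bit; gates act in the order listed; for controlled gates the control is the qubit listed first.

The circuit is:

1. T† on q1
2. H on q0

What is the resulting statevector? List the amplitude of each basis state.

The resulting statevector has amplitude sqrt(2)/2 on |00>, 0 on |01>, sqrt(2)/2 on |10>, 0 on |11>.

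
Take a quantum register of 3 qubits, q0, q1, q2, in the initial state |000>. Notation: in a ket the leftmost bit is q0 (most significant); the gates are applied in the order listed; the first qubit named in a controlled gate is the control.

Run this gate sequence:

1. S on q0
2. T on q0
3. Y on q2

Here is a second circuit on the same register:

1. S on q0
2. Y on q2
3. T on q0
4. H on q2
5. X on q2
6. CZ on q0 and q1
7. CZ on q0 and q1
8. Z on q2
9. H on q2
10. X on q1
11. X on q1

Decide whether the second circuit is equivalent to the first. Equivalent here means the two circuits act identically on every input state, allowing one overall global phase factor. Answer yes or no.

No — the two circuits implement different unitaries, even allowing a global phase.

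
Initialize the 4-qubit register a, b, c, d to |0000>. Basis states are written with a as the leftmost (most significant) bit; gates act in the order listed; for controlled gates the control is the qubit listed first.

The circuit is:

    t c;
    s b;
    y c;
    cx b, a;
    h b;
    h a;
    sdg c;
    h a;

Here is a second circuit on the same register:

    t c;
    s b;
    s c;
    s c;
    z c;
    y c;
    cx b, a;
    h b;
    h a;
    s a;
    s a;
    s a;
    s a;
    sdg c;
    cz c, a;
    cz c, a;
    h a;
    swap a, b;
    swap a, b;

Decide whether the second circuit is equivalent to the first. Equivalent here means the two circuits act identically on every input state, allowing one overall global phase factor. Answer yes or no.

Yes, they are equivalent — the unitaries differ by at most a global phase.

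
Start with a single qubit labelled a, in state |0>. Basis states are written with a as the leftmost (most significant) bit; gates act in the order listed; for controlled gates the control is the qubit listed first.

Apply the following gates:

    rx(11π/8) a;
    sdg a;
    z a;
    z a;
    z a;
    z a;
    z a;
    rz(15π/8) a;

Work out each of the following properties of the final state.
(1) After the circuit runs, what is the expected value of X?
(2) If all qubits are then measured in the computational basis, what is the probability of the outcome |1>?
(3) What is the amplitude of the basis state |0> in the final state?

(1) The expectation value of X is -1/2 - sqrt(2)/4. Key observation: gates 3-6 undo each other exactly, leaving only the rest of the circuit to track.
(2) A full measurement returns |1> with probability sin(5*pi/16)**2.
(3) |0> carries amplitude exp(I*pi/16)*cos(5*pi/16) in the final state.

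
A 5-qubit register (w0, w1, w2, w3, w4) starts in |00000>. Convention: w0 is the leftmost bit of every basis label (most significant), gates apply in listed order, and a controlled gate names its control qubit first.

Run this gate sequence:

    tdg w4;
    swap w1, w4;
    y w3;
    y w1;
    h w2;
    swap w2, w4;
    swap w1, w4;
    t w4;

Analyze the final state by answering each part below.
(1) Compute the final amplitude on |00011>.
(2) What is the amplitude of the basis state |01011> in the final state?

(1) |00011> carries amplitude -sqrt(2)*exp(I*pi/4)/2 in the final state.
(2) |01011> carries amplitude -sqrt(2)*exp(I*pi/4)/2 in the final state.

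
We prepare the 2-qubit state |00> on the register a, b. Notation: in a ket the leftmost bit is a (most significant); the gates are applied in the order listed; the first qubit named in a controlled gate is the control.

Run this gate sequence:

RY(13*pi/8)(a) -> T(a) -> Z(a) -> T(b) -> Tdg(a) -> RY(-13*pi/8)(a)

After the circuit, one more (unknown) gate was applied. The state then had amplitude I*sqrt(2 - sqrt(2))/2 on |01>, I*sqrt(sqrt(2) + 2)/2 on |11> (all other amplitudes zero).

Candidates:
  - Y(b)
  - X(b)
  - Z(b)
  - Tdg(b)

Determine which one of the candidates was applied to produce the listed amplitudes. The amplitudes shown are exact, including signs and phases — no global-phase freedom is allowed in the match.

The unique candidate consistent with the amplitudes is Y(b).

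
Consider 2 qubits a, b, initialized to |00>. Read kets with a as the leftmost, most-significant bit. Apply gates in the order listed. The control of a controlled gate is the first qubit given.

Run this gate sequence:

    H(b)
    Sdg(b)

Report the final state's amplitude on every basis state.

After the circuit, the state carries amplitude sqrt(2)/2 on |00>, -sqrt(2)*I/2 on |01>, 0 on |10>, 0 on |11>.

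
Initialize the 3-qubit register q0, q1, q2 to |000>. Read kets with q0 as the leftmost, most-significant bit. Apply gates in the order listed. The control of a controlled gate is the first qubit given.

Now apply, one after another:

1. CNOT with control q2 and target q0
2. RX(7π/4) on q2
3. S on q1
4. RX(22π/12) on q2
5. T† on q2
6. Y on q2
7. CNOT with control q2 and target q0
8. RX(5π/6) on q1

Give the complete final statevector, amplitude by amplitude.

After the circuit, the state carries amplitude (-sqrt(sqrt(2) + 2)/4 - sqrt(2 - sqrt(2))/8 + sqrt(3*sqrt(2) + 6)/8)*exp(3*I*pi/4) on |000>, 0 on |001>, (-sqrt(sqrt(2) + 2)/8 - sqrt(2 - sqrt(2))/4 - sqrt(6 - 3*sqrt(2))/8)*exp(I*pi/4) on |010>, 0 on |011>, 0 on |100>, -I*sqrt(2 - sqrt(2))/4 + I*sqrt(6 - 3*sqrt(2))/8 + I*sqrt(sqrt(2) + 2)/8 on |101>, 0 on |110>, -sqrt(2 - sqrt(2))/8 + sqrt(3*sqrt(2) + 6)/8 + sqrt(sqrt(2) + 2)/4 on |111>.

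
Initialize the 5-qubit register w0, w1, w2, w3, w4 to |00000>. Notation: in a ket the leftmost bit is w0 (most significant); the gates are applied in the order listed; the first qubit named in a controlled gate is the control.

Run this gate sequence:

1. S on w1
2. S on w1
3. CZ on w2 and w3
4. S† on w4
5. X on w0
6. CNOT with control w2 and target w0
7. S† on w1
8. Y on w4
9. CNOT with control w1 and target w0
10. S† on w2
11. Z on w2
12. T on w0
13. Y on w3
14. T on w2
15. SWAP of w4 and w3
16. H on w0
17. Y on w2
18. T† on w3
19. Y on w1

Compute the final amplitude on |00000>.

|00000> carries amplitude 0 in the final state.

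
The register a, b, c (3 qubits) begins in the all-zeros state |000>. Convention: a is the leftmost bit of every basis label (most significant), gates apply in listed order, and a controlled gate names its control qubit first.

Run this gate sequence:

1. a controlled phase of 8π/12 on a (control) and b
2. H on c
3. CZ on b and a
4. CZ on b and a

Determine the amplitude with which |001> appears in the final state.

The amplitude on |001> is sqrt(2)/2.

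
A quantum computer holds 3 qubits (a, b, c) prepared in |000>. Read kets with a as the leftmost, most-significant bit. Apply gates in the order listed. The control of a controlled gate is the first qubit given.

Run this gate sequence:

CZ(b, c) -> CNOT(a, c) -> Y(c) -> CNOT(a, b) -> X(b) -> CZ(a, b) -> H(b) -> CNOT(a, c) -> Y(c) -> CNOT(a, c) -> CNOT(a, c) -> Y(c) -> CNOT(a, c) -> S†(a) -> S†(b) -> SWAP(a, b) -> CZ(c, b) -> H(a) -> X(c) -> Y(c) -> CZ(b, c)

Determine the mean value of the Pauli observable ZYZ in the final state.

In the final state, ZYZ has expectation 0. Key observation: steps 8-13 multiply out to the identity, so the circuit reduces to the remaining gates.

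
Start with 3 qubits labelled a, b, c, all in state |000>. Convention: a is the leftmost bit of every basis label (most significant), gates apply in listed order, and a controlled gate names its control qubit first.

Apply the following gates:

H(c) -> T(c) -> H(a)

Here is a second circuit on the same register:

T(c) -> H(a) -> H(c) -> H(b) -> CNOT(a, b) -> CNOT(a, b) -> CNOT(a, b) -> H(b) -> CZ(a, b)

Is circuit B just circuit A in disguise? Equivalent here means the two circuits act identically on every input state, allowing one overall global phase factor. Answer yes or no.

No — the two circuits implement different unitaries, even allowing a global phase.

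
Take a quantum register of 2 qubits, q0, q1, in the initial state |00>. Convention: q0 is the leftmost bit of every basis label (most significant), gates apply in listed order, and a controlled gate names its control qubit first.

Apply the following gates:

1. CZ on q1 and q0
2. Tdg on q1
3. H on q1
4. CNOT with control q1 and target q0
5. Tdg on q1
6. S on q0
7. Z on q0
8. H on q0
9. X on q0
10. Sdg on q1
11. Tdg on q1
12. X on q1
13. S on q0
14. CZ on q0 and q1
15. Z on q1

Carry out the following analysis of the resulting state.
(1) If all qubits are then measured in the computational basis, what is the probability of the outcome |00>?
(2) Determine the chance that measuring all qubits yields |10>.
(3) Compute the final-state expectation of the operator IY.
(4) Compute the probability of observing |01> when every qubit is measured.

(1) A full measurement returns |00> with probability 1/4.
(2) The probability of measuring |10> is 1/4.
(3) The observable IY averages to -1.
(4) A full measurement returns |01> with probability 1/4.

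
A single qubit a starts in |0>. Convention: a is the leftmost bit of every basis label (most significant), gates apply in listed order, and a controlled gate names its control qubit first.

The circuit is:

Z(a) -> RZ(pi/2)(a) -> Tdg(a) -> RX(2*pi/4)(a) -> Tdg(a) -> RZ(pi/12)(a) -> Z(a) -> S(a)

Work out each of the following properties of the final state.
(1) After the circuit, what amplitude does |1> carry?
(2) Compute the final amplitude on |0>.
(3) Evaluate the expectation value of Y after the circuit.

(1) The amplitude on |1> is sqrt(2)*exp(13*I*pi/24)/2.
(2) The amplitude on |0> is -sqrt(2)*exp(17*I*pi/24)/2.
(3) The expectation value of Y is 1/2.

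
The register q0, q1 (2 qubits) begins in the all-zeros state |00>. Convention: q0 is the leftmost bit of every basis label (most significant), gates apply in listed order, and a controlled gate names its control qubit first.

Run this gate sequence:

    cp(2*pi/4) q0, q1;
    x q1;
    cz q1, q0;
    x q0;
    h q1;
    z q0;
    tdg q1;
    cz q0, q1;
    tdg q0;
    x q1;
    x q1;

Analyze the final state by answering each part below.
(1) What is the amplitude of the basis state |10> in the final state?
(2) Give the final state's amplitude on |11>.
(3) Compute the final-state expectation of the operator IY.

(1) |10> carries amplitude sqrt(2)*exp(3*I*pi/4)/2 in the final state.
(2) |11> carries amplitude sqrt(2)*I/2 in the final state.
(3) The observable IY averages to -sqrt(2)/2.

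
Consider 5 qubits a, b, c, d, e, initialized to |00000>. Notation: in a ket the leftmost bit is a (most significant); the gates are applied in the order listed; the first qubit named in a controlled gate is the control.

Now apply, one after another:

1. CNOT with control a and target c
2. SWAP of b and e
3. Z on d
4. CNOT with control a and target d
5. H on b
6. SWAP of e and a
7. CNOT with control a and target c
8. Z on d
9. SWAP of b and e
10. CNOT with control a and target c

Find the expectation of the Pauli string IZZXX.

In the final state, IZZXX has expectation 0.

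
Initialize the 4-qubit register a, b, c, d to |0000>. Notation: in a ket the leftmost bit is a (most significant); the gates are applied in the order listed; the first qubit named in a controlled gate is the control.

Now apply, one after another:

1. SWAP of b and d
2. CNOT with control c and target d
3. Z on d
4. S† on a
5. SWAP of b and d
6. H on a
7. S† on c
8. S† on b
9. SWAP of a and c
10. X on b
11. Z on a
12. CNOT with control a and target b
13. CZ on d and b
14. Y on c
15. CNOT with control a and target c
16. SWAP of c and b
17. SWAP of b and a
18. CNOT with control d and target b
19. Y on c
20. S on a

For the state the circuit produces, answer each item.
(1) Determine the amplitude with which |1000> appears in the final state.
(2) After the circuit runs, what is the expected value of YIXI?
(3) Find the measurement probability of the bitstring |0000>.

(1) The amplitude on |1000> is sqrt(2)*I/2.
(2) In the final state, YIXI has expectation 0.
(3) The probability of measuring |0000> is 1/2.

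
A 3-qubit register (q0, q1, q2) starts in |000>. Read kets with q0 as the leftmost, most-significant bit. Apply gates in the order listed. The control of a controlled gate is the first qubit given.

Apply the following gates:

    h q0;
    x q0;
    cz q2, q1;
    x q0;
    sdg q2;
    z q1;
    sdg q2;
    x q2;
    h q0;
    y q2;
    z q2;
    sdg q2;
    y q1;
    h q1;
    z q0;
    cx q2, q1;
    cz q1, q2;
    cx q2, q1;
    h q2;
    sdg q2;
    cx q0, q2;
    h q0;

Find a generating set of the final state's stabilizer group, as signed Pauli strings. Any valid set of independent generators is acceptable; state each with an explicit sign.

One valid set of independent stabilizer generators is +XII, -IXI, -IIY (any independent generating set of the same group is equally correct).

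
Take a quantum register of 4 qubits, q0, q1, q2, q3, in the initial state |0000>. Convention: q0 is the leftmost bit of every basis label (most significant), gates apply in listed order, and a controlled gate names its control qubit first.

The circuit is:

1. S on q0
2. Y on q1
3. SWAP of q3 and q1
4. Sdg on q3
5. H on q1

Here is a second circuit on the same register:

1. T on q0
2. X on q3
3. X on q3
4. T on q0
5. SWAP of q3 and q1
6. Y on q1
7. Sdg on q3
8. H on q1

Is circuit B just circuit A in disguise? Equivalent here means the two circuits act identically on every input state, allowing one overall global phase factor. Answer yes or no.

No — the two circuits implement different unitaries, even allowing a global phase.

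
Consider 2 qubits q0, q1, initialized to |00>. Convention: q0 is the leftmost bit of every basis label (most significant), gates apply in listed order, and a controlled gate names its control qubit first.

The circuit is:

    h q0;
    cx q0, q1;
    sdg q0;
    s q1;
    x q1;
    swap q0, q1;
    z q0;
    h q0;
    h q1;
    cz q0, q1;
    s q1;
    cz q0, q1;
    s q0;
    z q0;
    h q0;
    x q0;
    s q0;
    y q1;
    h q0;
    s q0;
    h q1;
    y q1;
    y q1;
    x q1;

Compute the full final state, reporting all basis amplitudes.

The final amplitudes are -I/2 on |00>, -1/2 on |01>, -1/2 on |10>, -I/2 on |11>.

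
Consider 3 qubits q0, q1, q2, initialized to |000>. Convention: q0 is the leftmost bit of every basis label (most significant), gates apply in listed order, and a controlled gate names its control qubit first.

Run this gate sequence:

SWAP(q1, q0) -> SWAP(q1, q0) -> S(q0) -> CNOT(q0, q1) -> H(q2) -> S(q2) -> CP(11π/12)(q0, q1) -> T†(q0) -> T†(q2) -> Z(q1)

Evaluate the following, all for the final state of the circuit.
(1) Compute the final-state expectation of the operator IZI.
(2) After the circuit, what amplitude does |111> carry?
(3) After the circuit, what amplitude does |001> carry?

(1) In the final state, IZI has expectation 1.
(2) |111> carries amplitude 0 in the final state.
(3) The amplitude on |001> is sqrt(2)*exp(I*pi/4)/2.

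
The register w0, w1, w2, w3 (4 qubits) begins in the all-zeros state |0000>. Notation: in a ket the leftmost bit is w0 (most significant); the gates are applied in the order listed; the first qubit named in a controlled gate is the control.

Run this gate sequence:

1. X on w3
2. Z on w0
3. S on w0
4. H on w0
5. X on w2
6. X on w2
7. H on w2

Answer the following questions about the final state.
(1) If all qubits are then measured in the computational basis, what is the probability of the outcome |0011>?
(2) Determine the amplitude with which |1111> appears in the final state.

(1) The probability of measuring |0011> is 1/4.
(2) |1111> carries amplitude 0 in the final state.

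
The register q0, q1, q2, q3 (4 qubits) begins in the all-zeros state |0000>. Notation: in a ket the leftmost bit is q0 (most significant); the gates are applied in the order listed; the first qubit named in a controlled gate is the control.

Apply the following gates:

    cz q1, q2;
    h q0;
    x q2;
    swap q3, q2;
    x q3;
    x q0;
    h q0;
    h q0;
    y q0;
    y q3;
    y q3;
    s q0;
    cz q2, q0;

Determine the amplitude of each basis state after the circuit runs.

After the circuit, the state carries amplitude -sqrt(2)*I/2 on |0000>, -sqrt(2)/2 on |1000>, and 0 on every other basis state.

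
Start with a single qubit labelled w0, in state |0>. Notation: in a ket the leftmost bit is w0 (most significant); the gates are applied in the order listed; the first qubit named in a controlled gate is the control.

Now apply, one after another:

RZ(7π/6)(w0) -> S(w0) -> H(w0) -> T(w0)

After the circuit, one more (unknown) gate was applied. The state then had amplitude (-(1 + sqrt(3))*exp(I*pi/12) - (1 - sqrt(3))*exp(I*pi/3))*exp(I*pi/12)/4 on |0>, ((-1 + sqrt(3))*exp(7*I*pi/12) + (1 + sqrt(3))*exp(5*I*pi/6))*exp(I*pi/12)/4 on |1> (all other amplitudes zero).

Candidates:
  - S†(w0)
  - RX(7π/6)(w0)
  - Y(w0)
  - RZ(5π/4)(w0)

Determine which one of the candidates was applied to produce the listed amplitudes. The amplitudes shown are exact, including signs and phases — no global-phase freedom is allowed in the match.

The applied gate was RX(7π/6)(w0).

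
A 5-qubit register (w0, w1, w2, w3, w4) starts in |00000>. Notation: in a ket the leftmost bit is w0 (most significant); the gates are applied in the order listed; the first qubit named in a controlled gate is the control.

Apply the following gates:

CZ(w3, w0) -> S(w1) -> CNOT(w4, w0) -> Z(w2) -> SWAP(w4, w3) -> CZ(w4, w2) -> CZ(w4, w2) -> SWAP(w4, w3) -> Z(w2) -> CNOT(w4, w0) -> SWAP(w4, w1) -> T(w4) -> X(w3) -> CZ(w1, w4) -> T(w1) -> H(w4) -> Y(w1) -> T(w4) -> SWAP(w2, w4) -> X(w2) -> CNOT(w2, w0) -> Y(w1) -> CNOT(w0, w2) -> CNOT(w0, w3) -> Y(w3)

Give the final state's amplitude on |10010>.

|10010> carries amplitude sqrt(2)*I/2 in the final state.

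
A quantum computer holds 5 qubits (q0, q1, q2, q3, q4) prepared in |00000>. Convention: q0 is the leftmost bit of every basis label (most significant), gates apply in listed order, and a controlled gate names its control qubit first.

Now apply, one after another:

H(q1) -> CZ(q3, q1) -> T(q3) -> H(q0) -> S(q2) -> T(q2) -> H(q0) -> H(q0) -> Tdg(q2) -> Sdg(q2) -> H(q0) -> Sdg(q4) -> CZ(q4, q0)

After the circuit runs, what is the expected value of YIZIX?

In the final state, YIZIX has expectation 0.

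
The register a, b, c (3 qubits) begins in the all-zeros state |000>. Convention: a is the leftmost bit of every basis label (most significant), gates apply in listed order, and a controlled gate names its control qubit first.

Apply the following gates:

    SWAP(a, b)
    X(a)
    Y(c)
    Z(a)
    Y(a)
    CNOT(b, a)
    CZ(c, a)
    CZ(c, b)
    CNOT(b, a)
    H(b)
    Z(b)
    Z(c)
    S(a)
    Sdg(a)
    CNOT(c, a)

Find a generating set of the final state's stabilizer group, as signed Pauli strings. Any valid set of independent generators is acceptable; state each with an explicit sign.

The stabilizer group can be generated by -IXI, -ZII, -IIZ, among other valid generating sets. Key observation: steps 13-14 multiply out to the identity, so the circuit reduces to the remaining gates.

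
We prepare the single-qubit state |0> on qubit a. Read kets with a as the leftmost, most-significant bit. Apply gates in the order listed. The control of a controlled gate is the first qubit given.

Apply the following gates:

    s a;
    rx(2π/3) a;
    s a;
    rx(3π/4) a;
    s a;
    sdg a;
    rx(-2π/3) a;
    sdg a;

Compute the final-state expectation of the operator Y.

In the final state, Y has expectation -sqrt(3)/2.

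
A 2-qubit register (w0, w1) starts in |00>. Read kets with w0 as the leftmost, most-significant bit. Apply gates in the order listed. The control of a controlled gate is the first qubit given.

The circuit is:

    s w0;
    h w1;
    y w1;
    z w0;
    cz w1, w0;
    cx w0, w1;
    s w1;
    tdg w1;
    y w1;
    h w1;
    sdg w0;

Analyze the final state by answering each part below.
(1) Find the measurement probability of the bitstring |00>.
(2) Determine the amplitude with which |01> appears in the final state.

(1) Outcome |00> occurs with probability sqrt(2)/4 + 1/2.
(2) |01> carries amplitude -1/2 + exp(I*pi/4)/2 in the final state.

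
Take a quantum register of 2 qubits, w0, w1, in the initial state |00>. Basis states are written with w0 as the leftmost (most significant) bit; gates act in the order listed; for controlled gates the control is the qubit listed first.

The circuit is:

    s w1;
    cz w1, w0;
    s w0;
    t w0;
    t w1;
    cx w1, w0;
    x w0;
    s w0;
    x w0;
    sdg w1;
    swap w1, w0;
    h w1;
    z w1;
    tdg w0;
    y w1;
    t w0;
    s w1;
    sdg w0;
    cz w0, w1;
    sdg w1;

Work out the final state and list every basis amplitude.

The final amplitudes are -sqrt(2)/2 on |00>, -sqrt(2)/2 on |01>, 0 on |10>, 0 on |11>.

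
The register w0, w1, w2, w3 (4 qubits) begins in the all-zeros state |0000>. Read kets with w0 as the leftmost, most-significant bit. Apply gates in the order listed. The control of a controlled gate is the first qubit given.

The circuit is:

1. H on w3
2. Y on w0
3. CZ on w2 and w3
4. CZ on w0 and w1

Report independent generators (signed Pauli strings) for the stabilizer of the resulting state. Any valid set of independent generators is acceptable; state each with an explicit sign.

The stabilizer group can be generated by +IIIX, -ZIII, +IZII, +IIZI, among other valid generating sets.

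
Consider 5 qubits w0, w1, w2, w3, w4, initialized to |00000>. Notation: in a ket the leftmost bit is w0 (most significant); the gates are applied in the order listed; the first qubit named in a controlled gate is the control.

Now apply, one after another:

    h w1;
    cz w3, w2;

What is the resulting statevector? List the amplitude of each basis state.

The final amplitudes are sqrt(2)/2 on |00000>, sqrt(2)/2 on |01000>, and 0 on every other basis state.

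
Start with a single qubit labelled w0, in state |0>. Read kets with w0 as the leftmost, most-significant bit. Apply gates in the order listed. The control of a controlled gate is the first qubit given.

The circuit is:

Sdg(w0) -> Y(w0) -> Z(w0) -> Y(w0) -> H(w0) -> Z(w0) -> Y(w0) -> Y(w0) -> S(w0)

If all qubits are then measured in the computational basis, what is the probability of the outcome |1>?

A full measurement returns |1> with probability 1/2.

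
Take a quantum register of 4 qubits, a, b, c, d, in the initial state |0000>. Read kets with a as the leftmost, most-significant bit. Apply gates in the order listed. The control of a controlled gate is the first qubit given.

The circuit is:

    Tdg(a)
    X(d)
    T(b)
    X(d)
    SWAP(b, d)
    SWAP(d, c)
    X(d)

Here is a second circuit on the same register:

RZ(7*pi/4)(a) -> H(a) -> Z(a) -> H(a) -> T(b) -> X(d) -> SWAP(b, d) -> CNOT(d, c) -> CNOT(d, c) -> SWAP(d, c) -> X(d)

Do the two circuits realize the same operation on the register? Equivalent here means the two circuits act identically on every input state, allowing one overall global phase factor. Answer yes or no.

No — the two circuits implement different unitaries, even allowing a global phase.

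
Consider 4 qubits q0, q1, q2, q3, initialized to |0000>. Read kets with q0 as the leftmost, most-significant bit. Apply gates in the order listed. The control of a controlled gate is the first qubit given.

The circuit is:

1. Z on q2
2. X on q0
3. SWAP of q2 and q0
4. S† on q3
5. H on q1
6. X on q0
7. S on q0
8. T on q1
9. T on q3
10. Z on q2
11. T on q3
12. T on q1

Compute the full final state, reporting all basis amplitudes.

After the circuit, the state carries amplitude -sqrt(2)*I/2 on |1010>, sqrt(2)/2 on |1110>, and 0 on every other basis state.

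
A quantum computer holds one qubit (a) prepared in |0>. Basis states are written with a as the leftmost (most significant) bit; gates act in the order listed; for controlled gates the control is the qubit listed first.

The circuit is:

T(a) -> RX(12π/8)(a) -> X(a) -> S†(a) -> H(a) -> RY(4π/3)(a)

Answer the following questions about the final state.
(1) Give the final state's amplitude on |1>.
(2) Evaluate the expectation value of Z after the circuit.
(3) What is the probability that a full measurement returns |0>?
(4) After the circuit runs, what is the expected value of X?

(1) The amplitude on |1> is I/2.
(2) The observable Z averages to 1/2.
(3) The probability of measuring |0> is 3/4.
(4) The expectation value of X is sqrt(3)/2.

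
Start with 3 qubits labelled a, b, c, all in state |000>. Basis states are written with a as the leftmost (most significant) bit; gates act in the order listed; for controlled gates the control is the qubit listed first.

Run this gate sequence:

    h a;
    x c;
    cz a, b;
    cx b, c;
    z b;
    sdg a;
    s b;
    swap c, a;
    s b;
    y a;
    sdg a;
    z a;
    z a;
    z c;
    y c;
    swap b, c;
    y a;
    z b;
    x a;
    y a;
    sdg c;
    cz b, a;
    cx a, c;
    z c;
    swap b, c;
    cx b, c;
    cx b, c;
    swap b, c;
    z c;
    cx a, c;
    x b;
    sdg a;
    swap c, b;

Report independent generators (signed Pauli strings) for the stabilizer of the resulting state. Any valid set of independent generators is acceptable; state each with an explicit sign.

One valid set of independent stabilizer generators is -IIY, -ZII, +IZI (any independent generating set of the same group is equally correct). Key observation: steps 23-30 multiply out to the identity, so the circuit reduces to the remaining gates.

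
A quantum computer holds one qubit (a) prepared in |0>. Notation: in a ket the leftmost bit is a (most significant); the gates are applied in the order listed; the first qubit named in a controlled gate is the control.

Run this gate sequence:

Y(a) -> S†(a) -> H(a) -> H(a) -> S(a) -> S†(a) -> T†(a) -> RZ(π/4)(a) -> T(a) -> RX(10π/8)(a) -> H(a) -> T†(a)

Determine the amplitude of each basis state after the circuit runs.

The final amplitudes are -sqrt(2)*sqrt(sqrt(2) + 2)*exp(5*I*pi/8)/4 - sqrt(2)*sqrt(2 - sqrt(2))*exp(I*pi/8)/4 on |0>, sqrt(2)*(-sqrt(sqrt(2) + 2) - I*sqrt(2 - sqrt(2)))*exp(3*I*pi/8)/4 on |1>.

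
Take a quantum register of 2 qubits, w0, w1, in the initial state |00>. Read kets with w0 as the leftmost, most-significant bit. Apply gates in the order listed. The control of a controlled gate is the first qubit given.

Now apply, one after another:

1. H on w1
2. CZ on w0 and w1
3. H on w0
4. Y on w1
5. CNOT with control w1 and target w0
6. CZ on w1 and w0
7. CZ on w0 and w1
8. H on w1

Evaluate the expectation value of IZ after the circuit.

The expectation value of IZ is -1.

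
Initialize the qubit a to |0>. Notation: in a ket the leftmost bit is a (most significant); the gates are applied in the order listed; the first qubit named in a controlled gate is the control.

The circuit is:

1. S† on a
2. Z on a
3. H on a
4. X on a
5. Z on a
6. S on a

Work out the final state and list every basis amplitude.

After the circuit, the state carries amplitude sqrt(2)/2 on |0>, -sqrt(2)*I/2 on |1>.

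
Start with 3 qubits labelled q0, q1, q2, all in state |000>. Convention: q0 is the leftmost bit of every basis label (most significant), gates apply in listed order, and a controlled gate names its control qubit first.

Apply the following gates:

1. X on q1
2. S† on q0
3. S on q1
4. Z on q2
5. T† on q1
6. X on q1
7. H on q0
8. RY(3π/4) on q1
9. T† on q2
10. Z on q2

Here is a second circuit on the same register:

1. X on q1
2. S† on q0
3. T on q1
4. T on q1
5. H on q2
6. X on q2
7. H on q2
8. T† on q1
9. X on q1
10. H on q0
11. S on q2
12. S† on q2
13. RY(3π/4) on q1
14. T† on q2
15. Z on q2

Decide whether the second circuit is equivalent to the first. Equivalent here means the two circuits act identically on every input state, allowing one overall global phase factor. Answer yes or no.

Yes, they are equivalent — the unitaries differ by at most a global phase.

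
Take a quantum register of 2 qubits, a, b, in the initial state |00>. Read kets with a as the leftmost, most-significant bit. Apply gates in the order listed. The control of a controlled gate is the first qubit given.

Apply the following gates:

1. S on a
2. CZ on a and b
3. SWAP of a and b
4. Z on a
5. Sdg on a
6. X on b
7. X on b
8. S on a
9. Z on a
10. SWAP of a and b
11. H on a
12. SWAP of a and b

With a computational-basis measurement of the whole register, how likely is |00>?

Outcome |00> occurs with probability 1/2.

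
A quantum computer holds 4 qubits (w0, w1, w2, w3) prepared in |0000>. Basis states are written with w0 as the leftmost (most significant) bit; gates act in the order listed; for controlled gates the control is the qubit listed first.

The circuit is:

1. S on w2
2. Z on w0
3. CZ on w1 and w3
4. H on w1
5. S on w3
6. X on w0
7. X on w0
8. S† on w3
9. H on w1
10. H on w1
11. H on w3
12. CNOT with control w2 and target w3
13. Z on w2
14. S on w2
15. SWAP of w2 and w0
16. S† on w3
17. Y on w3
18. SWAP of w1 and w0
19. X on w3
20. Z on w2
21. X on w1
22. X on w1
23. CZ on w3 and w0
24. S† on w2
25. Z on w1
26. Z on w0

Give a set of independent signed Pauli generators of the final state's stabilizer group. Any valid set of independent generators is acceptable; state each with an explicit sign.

One valid set of independent stabilizer generators is -XIIZ, +ZIIY, +IZII, +IIZI (any independent generating set of the same group is equally correct).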